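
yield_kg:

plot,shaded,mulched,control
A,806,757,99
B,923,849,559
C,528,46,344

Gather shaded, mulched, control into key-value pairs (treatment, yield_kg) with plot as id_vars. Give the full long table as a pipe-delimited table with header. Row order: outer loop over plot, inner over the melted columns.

Each (plot, column) pair becomes one row: 3 × 3 = 9 rows.
For example, (A, shaded) → yield_kg=806.

| plot | treatment | yield_kg |
| A | shaded | 806 |
| A | mulched | 757 |
| A | control | 99 |
| B | shaded | 923 |
| B | mulched | 849 |
| B | control | 559 |
| C | shaded | 528 |
| C | mulched | 46 |
| C | control | 344 |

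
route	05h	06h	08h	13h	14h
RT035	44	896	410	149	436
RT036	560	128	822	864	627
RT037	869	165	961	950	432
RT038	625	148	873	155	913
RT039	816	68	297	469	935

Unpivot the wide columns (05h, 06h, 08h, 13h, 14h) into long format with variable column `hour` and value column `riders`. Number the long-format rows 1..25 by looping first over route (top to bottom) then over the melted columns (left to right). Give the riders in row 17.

25 rows total (5 × 5). Row 17: index ⌊(17-1)/5⌋ = 3 into route → RT038; (17-1) mod 5 = 1 into the melted columns → 06h.
So row 17 is (RT038, 06h, 148); riders = 148.

148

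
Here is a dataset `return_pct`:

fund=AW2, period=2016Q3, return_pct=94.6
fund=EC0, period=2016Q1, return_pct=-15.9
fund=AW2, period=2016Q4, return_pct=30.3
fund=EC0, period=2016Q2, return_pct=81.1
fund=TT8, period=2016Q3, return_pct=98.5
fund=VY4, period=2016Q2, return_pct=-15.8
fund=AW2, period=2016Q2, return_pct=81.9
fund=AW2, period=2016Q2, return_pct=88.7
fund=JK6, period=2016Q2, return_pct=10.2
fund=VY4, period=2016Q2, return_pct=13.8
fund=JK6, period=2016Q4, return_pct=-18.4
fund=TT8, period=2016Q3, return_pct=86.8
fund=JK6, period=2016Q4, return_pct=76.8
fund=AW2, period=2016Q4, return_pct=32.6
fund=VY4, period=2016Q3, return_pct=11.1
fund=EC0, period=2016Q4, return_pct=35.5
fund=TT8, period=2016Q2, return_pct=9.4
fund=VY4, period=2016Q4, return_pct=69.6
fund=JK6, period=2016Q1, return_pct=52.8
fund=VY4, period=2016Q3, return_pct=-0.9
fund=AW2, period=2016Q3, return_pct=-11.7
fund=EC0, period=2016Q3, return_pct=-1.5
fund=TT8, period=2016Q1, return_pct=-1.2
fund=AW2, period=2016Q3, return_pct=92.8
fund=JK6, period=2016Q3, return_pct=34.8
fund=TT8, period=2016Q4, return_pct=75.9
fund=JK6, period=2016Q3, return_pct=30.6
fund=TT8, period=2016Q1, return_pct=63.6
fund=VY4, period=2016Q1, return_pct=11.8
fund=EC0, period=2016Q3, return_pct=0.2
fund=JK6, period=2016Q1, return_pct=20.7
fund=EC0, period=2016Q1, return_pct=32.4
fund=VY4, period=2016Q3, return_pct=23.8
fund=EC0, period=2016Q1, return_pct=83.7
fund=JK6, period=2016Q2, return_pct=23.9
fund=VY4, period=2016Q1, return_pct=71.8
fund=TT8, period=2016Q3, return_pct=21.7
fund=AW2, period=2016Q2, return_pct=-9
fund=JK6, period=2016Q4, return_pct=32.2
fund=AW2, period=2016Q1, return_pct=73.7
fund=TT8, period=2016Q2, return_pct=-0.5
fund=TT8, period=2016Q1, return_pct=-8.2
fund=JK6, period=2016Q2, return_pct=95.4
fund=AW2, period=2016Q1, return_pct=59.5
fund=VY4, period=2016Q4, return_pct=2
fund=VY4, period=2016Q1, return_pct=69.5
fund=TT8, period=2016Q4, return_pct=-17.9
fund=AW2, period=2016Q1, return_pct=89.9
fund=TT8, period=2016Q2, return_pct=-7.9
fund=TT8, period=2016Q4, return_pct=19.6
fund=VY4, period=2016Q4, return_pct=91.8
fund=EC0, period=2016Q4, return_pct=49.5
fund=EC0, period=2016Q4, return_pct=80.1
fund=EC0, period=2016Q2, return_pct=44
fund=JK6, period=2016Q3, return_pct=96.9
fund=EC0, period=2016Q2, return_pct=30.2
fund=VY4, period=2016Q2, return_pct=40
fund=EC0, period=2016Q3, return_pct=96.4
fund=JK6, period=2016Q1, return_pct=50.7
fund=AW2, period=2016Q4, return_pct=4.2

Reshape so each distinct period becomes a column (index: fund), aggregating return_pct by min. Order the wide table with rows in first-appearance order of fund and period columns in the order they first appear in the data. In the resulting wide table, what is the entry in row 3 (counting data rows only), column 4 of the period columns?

-7.9

With rows in first-appearance order of fund, row 3 is fund=TT8. period columns in first-appearance order: 2016Q3, 2016Q1, 2016Q4, 2016Q2; column 4 is 2016Q2.
Long rows with fund=TT8, period=2016Q2: min(9.4, -0.5, -7.9) = -7.9.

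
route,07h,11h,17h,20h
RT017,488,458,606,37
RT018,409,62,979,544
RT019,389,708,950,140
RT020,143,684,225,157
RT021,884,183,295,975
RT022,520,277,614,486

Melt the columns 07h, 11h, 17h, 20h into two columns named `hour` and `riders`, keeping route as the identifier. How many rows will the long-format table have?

6 route values × 4 melted columns = 24 rows.

24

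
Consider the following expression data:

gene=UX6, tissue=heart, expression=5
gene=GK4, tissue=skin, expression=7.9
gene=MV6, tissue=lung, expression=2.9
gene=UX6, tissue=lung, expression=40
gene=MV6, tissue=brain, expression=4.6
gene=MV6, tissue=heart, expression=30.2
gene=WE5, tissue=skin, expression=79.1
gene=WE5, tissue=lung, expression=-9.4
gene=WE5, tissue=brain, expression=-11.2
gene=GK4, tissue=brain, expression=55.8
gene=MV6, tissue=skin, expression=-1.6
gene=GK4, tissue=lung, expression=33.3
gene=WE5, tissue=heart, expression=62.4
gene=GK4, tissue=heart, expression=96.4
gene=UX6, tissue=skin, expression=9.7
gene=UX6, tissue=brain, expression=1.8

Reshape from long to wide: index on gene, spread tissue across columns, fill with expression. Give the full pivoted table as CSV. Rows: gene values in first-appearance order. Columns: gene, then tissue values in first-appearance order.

gene,heart,skin,lung,brain
UX6,5,9.7,40,1.8
GK4,96.4,7.9,33.3,55.8
MV6,30.2,-1.6,2.9,4.6
WE5,62.4,79.1,-9.4,-11.2

Columns: gene plus the 4 distinct tissue values (heart, skin, lung, brain).
For example, row UX6 column heart takes expression=5 from the long row (UX6, heart).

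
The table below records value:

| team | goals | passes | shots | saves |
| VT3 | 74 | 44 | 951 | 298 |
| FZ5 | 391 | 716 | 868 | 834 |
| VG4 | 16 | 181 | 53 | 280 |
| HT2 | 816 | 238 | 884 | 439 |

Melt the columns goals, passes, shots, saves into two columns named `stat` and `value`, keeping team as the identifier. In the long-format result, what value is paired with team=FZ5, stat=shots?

868

Unpivoting turns each (team, wide-column) pair into one long row.
The wide cell at row FZ5, column shots holds 868, so the long row (FZ5, shots) has value=868.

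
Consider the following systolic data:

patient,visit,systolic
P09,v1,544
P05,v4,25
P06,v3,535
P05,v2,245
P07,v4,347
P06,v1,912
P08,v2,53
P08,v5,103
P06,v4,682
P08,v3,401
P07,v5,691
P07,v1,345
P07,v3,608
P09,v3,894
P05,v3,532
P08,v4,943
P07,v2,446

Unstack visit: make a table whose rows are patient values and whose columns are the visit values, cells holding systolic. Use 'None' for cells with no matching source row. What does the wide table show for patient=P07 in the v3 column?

608

The long row with patient=P07, visit=v3 has systolic=608.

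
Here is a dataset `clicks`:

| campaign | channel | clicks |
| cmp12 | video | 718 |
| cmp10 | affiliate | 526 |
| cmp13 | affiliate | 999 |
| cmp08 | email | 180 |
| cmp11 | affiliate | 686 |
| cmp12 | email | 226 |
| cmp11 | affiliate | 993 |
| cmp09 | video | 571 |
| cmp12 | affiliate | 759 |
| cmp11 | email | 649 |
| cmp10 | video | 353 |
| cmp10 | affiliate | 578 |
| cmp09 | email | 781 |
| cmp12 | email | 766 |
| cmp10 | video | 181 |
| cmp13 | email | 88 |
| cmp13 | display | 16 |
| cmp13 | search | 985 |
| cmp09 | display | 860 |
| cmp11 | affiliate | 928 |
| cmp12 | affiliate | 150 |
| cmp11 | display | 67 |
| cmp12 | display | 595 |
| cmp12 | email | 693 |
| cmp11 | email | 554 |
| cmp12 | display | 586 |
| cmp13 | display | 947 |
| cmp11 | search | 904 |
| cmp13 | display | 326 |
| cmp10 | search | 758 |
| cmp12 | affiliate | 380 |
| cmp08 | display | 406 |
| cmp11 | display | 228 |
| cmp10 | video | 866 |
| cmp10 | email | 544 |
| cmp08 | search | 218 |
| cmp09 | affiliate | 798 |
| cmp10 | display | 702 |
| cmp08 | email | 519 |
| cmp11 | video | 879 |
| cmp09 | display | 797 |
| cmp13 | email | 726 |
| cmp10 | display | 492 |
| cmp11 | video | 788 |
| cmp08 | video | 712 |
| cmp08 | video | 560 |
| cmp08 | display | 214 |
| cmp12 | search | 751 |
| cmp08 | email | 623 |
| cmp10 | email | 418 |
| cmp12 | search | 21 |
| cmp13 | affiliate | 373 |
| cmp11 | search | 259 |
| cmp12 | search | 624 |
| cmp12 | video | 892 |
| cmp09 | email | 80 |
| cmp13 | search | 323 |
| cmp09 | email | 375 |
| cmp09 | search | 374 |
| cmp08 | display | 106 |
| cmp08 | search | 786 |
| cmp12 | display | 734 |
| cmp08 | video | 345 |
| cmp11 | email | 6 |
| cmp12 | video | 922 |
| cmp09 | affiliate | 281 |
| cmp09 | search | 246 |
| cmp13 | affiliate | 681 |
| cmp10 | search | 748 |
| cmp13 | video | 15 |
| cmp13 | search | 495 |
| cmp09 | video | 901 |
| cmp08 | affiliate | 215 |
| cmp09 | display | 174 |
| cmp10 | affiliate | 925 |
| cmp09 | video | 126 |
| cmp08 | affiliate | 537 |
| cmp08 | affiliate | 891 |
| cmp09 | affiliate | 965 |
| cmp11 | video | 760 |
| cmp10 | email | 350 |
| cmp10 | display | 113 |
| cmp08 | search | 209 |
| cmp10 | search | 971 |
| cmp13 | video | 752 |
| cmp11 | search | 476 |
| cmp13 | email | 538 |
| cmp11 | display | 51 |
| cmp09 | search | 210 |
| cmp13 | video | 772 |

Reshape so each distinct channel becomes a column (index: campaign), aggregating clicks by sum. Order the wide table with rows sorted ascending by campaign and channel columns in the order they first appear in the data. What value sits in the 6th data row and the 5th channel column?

1803

With rows sorted ascending by campaign, row 6 is campaign=cmp13. channel columns in first-appearance order: video, affiliate, email, display, search; column 5 is search.
Long rows with campaign=cmp13, channel=search: 985 + 323 + 495 = 1803.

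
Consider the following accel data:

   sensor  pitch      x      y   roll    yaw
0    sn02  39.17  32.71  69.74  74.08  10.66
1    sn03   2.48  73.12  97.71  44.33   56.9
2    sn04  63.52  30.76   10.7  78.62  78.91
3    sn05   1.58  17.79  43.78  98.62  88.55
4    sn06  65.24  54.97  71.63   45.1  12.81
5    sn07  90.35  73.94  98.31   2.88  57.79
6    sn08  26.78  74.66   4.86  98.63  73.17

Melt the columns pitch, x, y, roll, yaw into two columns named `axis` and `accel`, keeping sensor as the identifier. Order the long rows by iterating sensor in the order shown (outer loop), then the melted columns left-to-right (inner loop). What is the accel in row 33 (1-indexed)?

4.86

35 rows total (7 × 5). Row 33: index ⌊(33-1)/5⌋ = 6 into sensor → sn08; (33-1) mod 5 = 2 into the melted columns → y.
So row 33 is (sn08, y, 4.86); accel = 4.86.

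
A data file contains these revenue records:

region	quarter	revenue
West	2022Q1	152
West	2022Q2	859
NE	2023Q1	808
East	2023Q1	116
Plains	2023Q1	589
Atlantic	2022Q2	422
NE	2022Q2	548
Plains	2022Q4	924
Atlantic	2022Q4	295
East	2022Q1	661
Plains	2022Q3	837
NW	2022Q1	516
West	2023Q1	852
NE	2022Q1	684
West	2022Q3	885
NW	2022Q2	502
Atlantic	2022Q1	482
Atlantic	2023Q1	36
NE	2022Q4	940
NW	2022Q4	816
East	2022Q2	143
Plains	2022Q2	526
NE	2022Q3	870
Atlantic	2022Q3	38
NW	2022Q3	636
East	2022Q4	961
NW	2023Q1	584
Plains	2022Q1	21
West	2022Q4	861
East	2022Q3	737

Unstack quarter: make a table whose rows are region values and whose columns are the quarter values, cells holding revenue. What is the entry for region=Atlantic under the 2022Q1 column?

Wide layout: rows indexed by region, columns are the 5 distinct quarter values (2022Q1, 2022Q2, 2023Q1, 2022Q4, 2022Q3).
Cell (region=Atlantic, quarter=2022Q1) draws from the long row where region=Atlantic and quarter=2022Q1, which has revenue=482.

482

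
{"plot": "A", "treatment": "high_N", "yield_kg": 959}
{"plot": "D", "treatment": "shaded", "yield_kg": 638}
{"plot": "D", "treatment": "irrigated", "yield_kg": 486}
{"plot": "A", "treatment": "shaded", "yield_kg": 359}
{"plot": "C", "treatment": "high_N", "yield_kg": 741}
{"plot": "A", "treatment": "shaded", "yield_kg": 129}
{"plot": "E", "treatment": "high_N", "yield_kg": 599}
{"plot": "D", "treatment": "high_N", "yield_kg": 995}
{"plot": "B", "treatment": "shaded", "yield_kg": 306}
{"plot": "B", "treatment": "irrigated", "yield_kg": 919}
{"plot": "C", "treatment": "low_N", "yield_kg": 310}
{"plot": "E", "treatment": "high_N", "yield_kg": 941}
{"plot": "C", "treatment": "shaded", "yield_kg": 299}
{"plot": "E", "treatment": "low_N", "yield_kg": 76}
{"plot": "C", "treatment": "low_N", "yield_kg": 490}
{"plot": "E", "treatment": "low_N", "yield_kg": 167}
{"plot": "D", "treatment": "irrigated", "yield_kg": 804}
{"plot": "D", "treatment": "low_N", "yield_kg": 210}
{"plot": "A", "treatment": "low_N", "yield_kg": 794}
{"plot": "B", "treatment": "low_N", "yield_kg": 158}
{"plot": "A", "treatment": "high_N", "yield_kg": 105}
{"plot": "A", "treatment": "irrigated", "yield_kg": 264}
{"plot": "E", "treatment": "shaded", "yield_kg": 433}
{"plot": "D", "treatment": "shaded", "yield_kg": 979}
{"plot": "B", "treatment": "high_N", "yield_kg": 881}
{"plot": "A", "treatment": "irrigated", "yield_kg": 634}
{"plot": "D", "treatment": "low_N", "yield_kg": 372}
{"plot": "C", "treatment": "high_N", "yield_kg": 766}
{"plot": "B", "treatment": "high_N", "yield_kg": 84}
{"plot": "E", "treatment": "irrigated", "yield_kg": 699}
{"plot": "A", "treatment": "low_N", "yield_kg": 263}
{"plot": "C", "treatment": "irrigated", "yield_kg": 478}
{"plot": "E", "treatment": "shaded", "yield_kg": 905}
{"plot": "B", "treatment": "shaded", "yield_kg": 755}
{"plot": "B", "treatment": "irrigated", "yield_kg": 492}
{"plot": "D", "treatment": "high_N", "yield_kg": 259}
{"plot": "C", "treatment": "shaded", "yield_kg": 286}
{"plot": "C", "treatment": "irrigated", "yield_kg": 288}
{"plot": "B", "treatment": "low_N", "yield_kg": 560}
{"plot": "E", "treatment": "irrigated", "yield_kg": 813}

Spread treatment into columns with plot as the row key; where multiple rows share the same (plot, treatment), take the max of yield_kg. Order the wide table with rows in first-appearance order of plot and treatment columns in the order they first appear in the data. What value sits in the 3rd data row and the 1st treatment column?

With rows in first-appearance order of plot, row 3 is plot=C. treatment columns in first-appearance order: high_N, shaded, irrigated, low_N; column 1 is high_N.
Long rows with plot=C, treatment=high_N: max(741, 766) = 766.

766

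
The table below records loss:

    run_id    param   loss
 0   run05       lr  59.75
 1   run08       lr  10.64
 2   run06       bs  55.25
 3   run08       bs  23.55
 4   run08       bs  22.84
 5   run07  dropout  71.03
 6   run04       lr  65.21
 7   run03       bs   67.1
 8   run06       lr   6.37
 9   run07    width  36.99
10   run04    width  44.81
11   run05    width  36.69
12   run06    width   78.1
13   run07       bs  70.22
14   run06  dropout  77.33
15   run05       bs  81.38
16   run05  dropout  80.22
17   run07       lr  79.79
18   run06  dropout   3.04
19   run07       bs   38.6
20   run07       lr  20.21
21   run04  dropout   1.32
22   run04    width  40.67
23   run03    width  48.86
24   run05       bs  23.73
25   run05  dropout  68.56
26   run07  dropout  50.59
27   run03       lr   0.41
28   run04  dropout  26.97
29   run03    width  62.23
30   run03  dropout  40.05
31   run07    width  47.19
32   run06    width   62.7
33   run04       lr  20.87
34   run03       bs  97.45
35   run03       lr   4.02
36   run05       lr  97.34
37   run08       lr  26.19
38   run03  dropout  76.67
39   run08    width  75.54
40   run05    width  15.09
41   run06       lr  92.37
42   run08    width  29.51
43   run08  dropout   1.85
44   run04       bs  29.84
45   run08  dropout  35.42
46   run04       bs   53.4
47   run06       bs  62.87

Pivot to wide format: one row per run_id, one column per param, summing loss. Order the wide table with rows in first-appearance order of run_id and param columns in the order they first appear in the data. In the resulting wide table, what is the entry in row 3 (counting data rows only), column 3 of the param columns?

80.37

With rows in first-appearance order of run_id, row 3 is run_id=run06. param columns in first-appearance order: lr, bs, dropout, width; column 3 is dropout.
Long rows with run_id=run06, param=dropout: 77.33 + 3.04 = 80.37.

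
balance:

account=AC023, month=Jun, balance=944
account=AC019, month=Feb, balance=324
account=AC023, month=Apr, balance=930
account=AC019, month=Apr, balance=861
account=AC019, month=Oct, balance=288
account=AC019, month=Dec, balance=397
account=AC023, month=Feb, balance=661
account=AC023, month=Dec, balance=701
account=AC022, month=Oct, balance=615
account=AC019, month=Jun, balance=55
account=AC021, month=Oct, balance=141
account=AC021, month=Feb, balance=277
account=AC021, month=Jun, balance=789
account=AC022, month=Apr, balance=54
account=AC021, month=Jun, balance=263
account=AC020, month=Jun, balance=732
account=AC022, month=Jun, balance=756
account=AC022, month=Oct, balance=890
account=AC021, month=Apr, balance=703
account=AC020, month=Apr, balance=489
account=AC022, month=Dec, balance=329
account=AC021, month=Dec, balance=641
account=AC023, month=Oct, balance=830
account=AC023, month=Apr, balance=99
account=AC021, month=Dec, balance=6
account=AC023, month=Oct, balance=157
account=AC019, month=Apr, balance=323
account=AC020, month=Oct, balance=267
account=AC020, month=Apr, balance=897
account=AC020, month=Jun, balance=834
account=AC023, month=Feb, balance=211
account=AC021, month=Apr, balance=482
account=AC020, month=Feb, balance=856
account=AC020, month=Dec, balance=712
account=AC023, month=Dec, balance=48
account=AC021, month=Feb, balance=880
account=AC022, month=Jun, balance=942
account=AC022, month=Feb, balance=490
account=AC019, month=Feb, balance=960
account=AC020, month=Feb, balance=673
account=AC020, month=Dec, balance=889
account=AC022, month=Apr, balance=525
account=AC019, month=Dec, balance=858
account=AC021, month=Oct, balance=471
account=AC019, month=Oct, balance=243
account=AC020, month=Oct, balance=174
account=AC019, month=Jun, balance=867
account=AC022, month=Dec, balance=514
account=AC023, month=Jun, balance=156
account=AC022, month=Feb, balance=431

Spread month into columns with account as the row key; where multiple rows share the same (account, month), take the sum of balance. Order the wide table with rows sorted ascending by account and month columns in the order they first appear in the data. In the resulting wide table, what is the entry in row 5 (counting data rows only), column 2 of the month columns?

With rows sorted ascending by account, row 5 is account=AC023. month columns in first-appearance order: Jun, Feb, Apr, Oct, Dec; column 2 is Feb.
Long rows with account=AC023, month=Feb: 661 + 211 = 872.

872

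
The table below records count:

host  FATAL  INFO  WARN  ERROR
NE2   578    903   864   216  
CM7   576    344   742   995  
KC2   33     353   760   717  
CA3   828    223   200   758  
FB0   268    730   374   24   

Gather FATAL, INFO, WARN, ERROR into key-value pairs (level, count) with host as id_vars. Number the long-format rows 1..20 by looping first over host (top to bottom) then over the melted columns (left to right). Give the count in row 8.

995

20 rows total (5 × 4). Row 8: index ⌊(8-1)/4⌋ = 1 into host → CM7; (8-1) mod 4 = 3 into the melted columns → ERROR.
So row 8 is (CM7, ERROR, 995); count = 995.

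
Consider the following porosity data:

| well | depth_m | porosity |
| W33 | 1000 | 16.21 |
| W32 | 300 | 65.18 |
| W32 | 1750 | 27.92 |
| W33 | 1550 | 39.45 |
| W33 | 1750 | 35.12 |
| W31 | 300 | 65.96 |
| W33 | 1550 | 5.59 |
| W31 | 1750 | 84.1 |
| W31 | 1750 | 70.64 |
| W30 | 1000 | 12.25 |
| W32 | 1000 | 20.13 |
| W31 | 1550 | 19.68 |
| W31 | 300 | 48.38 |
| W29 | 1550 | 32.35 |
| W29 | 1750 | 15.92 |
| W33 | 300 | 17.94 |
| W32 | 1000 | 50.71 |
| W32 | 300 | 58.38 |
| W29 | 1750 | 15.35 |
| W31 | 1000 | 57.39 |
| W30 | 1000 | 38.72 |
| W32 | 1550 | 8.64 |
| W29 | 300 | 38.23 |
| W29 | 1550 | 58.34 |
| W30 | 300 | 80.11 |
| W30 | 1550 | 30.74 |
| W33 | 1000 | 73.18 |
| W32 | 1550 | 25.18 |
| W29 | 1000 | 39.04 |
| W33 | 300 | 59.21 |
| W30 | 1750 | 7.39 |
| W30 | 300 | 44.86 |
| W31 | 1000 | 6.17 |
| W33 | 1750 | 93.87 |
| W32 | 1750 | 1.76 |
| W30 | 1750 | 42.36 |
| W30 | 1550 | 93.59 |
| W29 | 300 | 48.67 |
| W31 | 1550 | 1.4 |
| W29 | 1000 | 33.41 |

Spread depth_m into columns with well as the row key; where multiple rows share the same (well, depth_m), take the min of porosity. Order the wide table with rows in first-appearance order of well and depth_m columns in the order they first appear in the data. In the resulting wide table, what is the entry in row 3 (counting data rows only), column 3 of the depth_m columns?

With rows in first-appearance order of well, row 3 is well=W31. depth_m columns in first-appearance order: 1000, 300, 1750, 1550; column 3 is 1750.
Long rows with well=W31, depth_m=1750: min(84.1, 70.64) = 70.64.

70.64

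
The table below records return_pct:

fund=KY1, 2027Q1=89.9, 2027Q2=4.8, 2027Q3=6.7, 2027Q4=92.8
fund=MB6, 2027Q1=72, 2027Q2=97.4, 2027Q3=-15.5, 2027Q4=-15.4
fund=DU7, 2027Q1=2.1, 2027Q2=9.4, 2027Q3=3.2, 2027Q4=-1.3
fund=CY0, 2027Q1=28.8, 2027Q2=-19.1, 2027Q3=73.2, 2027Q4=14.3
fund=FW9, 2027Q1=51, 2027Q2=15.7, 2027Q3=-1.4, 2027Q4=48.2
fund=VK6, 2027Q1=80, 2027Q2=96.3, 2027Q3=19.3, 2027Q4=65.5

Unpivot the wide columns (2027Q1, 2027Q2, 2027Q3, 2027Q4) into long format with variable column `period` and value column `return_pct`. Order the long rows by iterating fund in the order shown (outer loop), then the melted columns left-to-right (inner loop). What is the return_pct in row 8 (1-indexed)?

-15.4

24 rows total (6 × 4). Row 8: index ⌊(8-1)/4⌋ = 1 into fund → MB6; (8-1) mod 4 = 3 into the melted columns → 2027Q4.
So row 8 is (MB6, 2027Q4, -15.4); return_pct = -15.4.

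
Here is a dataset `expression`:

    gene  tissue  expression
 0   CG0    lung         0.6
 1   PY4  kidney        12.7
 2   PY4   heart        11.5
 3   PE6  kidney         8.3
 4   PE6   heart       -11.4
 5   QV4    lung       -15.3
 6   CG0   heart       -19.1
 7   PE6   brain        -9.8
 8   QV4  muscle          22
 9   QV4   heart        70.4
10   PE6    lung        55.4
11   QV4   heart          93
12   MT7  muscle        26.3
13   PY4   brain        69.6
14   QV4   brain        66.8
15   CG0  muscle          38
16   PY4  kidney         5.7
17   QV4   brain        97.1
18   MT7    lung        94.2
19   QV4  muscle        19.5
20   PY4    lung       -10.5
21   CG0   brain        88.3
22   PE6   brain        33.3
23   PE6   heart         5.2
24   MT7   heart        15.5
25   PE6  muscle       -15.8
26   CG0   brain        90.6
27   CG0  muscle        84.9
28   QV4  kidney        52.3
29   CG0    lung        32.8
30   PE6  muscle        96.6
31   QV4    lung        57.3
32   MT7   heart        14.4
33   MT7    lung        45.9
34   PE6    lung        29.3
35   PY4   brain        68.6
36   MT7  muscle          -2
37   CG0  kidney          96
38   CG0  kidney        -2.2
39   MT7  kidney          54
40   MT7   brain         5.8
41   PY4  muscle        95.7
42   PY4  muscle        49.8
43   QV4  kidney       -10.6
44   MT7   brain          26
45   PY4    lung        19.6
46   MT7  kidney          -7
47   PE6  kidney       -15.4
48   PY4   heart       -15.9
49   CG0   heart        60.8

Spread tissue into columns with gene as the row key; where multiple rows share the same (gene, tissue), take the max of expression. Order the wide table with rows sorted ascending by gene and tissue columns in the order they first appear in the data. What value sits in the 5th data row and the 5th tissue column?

With rows sorted ascending by gene, row 5 is gene=QV4. tissue columns in first-appearance order: lung, kidney, heart, brain, muscle; column 5 is muscle.
Long rows with gene=QV4, tissue=muscle: max(22, 19.5) = 22.

22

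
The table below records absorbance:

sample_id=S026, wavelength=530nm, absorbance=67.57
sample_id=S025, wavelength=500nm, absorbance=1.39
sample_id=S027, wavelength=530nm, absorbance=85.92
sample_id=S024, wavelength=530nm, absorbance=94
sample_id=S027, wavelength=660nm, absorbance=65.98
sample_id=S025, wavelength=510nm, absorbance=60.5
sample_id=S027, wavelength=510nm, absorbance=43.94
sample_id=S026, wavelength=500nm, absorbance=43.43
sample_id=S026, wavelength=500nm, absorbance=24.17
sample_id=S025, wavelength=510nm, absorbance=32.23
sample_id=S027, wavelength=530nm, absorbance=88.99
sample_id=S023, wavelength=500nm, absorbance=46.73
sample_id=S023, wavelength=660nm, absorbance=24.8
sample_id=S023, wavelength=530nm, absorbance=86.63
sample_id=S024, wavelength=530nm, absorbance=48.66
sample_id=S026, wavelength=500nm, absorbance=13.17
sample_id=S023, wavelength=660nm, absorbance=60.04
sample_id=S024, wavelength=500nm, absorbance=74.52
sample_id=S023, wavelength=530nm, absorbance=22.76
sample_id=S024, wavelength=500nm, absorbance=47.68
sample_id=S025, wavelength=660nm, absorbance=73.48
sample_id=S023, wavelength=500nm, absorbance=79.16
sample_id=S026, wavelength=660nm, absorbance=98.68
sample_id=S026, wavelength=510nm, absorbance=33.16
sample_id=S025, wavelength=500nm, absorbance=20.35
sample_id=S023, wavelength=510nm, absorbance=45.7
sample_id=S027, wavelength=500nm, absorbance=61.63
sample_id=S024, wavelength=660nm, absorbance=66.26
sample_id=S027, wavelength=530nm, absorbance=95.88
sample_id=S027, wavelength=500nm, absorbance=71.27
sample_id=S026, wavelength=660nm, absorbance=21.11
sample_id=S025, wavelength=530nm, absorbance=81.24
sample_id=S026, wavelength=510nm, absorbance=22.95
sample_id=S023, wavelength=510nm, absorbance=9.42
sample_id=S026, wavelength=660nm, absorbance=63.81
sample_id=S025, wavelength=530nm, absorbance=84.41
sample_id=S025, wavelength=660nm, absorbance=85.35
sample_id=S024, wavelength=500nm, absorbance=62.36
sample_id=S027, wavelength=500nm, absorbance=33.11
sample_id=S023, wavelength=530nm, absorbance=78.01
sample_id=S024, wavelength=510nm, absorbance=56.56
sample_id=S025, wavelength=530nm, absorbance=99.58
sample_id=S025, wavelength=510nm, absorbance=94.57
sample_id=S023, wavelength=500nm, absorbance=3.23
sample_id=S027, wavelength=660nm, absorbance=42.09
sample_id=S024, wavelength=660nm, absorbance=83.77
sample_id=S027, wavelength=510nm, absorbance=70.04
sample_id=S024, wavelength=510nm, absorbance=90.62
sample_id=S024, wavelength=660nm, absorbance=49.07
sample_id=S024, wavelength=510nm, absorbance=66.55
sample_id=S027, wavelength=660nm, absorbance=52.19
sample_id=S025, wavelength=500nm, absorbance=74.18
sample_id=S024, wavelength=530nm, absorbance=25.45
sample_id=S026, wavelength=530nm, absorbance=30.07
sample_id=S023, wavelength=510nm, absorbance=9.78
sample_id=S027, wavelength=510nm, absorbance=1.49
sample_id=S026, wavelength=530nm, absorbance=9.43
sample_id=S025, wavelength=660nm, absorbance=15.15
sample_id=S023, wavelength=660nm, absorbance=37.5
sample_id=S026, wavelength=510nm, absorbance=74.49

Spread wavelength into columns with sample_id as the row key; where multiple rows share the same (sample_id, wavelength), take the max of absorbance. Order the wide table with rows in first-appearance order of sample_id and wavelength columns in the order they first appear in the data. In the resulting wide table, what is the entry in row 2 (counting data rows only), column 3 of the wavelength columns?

85.35

With rows in first-appearance order of sample_id, row 2 is sample_id=S025. wavelength columns in first-appearance order: 530nm, 500nm, 660nm, 510nm; column 3 is 660nm.
Long rows with sample_id=S025, wavelength=660nm: max(73.48, 85.35, 15.15) = 85.35.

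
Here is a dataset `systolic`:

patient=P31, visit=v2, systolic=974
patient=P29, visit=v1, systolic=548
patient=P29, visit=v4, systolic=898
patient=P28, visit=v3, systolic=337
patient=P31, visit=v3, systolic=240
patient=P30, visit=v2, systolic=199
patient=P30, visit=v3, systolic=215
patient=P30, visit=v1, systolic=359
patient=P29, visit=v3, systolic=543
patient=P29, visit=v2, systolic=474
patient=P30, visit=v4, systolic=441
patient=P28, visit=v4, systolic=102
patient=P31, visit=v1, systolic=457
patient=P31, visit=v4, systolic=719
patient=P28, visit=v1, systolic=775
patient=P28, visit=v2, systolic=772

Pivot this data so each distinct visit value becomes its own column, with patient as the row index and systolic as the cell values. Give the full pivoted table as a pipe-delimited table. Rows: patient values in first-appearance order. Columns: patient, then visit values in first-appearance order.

Columns: patient plus the 4 distinct visit values (v2, v1, v4, v3).
For example, row P31 column v2 takes systolic=974 from the long row (P31, v2).

| patient | v2 | v1 | v4 | v3 |
| P31 | 974 | 457 | 719 | 240 |
| P29 | 474 | 548 | 898 | 543 |
| P28 | 772 | 775 | 102 | 337 |
| P30 | 199 | 359 | 441 | 215 |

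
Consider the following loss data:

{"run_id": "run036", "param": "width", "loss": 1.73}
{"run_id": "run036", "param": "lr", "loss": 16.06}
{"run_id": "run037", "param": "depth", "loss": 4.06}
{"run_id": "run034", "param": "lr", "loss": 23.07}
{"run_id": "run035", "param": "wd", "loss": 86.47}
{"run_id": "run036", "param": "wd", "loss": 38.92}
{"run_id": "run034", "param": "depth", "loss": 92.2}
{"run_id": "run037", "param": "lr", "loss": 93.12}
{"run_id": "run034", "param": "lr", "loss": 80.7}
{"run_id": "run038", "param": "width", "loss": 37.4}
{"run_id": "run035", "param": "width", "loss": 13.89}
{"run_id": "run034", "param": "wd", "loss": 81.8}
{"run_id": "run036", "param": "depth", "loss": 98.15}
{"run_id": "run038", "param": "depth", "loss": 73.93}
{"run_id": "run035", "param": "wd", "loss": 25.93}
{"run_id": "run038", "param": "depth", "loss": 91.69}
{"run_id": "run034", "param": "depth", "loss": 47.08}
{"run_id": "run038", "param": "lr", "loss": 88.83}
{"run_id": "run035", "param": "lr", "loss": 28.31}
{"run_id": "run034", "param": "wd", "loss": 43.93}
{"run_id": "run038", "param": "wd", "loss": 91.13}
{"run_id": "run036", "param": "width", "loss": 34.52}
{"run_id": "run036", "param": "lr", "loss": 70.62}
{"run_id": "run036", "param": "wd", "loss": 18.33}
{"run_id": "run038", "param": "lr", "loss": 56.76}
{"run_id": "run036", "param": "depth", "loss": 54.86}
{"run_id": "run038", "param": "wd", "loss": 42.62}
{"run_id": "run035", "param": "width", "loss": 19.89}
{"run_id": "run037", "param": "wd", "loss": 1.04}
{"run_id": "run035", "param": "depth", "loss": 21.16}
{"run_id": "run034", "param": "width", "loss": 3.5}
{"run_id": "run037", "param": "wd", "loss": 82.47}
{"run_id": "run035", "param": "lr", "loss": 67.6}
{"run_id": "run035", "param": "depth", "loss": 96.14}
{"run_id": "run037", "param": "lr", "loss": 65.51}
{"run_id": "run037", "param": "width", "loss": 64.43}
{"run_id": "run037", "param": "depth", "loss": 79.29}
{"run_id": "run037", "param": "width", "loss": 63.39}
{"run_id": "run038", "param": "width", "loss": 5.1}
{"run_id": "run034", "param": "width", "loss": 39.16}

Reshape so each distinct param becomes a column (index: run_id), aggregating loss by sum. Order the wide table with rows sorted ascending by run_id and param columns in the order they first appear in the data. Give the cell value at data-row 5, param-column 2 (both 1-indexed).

With rows sorted ascending by run_id, row 5 is run_id=run038. param columns in first-appearance order: width, lr, depth, wd; column 2 is lr.
Long rows with run_id=run038, param=lr: 88.83 + 56.76 = 145.59.

145.59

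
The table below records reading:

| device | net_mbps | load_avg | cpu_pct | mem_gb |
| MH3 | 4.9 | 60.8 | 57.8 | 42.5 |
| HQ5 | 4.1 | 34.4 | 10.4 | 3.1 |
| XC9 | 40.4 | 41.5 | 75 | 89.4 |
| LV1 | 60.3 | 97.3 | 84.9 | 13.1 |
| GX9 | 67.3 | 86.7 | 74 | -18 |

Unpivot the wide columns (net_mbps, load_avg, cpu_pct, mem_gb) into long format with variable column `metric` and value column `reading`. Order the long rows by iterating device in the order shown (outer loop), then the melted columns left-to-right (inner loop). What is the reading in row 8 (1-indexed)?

20 rows total (5 × 4). Row 8: index ⌊(8-1)/4⌋ = 1 into device → HQ5; (8-1) mod 4 = 3 into the melted columns → mem_gb.
So row 8 is (HQ5, mem_gb, 3.1); reading = 3.1.

3.1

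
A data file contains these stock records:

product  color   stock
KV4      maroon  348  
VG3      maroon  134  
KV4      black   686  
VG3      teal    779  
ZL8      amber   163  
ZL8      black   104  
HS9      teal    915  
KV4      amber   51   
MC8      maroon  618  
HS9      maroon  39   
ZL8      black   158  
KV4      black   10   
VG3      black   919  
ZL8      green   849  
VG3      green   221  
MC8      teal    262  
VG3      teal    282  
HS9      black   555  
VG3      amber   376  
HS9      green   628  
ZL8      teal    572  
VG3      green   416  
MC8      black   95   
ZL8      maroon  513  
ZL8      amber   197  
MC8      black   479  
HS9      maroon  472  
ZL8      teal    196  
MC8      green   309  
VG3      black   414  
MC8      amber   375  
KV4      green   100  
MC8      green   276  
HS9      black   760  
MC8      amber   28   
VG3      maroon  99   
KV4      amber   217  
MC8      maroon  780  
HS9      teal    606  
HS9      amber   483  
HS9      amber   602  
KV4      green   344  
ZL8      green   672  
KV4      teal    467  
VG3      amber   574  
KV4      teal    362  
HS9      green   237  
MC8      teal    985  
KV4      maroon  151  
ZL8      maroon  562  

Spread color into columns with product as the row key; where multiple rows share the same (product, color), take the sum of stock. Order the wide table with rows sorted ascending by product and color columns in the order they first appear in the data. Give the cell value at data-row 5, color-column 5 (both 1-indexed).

1521

With rows sorted ascending by product, row 5 is product=ZL8. color columns in first-appearance order: maroon, black, teal, amber, green; column 5 is green.
Long rows with product=ZL8, color=green: 849 + 672 = 1521.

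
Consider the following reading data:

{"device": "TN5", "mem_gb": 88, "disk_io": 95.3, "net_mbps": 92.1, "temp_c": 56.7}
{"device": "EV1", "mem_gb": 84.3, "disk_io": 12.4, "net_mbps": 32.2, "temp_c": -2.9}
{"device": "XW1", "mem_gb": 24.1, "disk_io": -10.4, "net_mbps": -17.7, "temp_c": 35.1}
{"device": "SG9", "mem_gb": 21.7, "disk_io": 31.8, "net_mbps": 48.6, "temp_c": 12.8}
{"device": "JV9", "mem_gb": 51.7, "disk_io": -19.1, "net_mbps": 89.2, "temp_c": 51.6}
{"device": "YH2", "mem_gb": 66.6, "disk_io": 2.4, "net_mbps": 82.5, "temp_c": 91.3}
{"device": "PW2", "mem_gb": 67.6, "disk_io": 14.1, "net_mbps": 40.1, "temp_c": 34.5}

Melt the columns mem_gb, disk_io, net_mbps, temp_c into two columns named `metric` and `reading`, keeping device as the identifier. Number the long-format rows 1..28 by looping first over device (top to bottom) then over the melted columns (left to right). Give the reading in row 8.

28 rows total (7 × 4). Row 8: index ⌊(8-1)/4⌋ = 1 into device → EV1; (8-1) mod 4 = 3 into the melted columns → temp_c.
So row 8 is (EV1, temp_c, -2.9); reading = -2.9.

-2.9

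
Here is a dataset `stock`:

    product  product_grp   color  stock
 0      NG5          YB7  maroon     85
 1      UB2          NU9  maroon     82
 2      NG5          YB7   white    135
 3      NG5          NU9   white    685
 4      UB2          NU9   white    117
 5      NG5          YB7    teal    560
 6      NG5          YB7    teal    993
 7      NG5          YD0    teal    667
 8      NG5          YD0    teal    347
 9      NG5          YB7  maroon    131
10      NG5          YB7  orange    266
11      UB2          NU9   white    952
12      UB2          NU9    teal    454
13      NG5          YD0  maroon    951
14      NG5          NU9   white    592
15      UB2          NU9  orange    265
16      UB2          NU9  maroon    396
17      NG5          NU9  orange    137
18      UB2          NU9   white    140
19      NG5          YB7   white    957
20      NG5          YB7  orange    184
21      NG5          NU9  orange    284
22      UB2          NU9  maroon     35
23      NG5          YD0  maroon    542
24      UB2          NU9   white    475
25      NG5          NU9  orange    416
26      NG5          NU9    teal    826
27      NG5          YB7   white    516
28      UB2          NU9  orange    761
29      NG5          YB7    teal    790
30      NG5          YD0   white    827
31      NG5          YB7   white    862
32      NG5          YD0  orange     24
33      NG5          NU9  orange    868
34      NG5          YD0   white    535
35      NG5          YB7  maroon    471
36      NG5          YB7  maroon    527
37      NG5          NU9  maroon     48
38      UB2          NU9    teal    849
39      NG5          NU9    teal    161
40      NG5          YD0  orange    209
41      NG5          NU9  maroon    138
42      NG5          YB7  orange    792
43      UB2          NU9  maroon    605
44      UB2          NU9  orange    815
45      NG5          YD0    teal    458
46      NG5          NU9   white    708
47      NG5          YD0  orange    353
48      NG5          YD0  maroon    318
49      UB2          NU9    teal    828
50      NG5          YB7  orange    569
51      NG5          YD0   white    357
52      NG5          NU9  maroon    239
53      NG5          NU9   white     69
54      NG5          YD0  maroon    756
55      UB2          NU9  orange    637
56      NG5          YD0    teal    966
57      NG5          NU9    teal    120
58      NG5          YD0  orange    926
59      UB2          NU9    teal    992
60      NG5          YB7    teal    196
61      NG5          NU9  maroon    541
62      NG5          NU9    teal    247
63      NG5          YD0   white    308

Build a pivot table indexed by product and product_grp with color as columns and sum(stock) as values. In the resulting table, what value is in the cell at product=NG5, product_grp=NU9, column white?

2054

Rows with product=NG5, product_grp=NU9 and color=white: stock values are 685, 592, 708, 69.
685 + 592 + 708 + 69 = 2054.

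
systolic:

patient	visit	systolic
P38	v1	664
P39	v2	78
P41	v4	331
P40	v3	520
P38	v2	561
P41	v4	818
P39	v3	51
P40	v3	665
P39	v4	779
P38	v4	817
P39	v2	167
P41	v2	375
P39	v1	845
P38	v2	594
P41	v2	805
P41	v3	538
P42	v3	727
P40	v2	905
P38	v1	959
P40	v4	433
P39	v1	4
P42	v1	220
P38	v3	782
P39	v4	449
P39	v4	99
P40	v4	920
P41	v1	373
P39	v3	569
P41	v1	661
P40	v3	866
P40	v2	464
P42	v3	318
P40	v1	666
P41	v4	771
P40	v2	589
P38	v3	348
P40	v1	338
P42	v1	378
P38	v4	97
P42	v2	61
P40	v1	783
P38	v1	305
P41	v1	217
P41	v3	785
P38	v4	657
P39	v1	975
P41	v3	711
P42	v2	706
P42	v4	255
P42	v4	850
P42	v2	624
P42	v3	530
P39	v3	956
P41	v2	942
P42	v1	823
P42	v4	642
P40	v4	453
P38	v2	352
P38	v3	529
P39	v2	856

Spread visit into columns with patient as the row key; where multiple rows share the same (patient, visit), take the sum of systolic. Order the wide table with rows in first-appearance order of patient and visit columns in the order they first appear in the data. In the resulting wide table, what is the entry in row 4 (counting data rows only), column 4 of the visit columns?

With rows in first-appearance order of patient, row 4 is patient=P40. visit columns in first-appearance order: v1, v2, v4, v3; column 4 is v3.
Long rows with patient=P40, visit=v3: 520 + 665 + 866 = 2051.

2051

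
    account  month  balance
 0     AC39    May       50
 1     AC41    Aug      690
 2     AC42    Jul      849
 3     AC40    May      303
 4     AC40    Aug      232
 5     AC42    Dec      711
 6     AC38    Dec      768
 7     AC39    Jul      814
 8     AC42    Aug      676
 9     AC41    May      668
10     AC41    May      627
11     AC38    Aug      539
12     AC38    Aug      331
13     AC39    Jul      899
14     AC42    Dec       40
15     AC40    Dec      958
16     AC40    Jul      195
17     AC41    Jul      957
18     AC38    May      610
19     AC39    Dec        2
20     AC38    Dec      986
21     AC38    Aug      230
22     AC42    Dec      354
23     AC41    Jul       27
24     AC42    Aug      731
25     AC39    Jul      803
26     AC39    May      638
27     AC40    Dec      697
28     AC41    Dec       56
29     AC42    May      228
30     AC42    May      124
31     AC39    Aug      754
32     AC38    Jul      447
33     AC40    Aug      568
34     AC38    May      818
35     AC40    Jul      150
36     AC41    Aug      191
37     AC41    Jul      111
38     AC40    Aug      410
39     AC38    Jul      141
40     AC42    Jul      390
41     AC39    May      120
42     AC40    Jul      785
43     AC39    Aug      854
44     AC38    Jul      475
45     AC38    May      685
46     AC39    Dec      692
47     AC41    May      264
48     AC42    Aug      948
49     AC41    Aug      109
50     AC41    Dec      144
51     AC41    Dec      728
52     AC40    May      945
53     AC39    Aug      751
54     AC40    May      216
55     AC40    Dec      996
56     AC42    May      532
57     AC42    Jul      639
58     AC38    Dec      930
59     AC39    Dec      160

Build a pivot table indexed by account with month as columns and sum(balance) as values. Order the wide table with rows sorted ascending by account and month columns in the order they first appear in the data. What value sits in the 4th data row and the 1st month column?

1559

With rows sorted ascending by account, row 4 is account=AC41. month columns in first-appearance order: May, Aug, Jul, Dec; column 1 is May.
Long rows with account=AC41, month=May: 668 + 627 + 264 = 1559.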